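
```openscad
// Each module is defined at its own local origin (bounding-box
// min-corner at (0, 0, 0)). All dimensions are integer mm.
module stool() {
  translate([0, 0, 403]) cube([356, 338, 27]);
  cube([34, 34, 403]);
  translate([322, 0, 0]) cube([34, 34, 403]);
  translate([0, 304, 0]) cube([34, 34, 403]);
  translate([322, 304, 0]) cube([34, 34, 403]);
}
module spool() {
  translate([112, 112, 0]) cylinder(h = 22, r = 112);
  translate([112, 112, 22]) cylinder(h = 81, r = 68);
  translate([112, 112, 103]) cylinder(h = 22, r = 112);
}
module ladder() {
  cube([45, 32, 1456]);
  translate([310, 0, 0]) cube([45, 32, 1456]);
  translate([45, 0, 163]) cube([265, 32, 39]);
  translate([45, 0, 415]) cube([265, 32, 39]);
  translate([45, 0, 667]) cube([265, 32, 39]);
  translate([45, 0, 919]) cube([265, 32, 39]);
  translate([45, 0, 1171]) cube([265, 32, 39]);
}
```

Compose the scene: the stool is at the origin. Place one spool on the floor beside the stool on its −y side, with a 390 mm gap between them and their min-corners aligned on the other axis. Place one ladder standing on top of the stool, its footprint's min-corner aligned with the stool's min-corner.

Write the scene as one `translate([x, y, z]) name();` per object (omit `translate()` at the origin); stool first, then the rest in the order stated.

stool();
translate([0, -614, 0]) spool();
translate([0, 0, 430]) ladder();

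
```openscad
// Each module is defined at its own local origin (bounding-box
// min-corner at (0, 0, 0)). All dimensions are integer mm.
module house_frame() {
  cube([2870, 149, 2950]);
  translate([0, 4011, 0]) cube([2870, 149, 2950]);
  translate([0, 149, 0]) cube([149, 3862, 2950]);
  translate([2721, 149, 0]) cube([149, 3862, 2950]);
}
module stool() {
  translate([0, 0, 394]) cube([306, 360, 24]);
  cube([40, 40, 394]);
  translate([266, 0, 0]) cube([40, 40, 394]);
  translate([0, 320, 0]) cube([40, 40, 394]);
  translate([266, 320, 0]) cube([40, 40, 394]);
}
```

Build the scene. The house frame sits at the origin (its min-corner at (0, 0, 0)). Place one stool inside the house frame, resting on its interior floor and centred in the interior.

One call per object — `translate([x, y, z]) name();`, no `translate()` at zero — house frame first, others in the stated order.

house_frame();
translate([1282, 1900, 0]) stool();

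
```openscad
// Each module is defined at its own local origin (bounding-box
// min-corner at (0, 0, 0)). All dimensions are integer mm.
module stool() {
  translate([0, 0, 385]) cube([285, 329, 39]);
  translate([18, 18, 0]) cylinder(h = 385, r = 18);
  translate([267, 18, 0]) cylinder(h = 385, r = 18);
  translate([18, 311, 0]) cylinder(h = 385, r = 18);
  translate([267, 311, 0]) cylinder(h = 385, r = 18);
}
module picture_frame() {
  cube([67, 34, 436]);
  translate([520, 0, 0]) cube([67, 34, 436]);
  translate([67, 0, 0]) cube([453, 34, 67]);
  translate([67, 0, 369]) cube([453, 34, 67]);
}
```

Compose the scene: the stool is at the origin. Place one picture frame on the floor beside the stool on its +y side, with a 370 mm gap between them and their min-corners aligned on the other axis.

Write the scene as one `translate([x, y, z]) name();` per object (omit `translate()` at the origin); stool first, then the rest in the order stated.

stool();
translate([0, 699, 0]) picture_frame();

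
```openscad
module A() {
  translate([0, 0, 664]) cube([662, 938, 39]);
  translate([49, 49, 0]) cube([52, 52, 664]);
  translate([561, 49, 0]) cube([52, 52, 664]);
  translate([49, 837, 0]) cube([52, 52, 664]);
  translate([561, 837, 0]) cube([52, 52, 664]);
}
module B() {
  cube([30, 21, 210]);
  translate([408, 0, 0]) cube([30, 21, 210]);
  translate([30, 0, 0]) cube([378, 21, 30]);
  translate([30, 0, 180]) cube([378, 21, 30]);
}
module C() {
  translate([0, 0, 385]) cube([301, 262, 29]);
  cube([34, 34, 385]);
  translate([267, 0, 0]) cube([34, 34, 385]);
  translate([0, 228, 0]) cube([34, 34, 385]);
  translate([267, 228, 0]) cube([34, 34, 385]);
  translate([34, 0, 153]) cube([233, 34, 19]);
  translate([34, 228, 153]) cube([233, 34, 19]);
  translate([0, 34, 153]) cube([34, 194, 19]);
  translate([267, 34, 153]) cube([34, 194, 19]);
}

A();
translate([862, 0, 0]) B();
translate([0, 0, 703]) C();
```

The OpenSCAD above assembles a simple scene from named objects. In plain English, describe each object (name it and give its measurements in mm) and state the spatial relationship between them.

A is a table with a 662×938 mm rectangular top, 39 mm thick, top surface at z = 703 mm, supported by four 52×52 mm square legs, each inset 49 mm from the nearest pair of top edges, running from the floor.

B is a rectangular picture frame lying in the x–z plane (depth along y). The opening is 378 mm wide (x) by 150 mm tall (z), surrounded by a border 30 mm wide on all four sides. The frame is 21 mm deep and is made of two full-height vertical stiles with two horizontal rails fitted between them.

C is a simple wooden stool: a rectangular seat 301 mm (x) by 262 mm (y), 29 mm thick, top face at z = 414 mm, on four square legs, each 34×34 mm in cross-section. The legs rest on z = 0, each flush with a corner of the seat. Four stretchers, 34 mm wide and 19 mm tall, connect adjacent legs with their undersides at z = 153 mm, each running between the inner faces of the legs it joins and aligned with the legs' outer faces on the other axis.

The picture frame is on the floor beside the table on its +x side. The stool is on top of the table.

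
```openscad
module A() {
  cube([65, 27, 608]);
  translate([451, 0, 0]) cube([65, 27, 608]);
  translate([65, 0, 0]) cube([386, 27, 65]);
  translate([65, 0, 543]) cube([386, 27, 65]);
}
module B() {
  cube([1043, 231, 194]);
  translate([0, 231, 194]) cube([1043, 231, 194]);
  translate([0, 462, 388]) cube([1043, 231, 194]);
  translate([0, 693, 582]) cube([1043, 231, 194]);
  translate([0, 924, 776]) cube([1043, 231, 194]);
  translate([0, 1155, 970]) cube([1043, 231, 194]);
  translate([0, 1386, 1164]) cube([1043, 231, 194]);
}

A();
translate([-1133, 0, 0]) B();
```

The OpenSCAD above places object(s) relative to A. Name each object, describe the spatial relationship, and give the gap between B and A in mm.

A is a picture frame. B is a staircase. The staircase is on the floor beside the picture frame on its −x side. The gap between the staircase and the picture frame is 90 mm.

The staircase's nearest face is 90 mm from the picture frame's −x face.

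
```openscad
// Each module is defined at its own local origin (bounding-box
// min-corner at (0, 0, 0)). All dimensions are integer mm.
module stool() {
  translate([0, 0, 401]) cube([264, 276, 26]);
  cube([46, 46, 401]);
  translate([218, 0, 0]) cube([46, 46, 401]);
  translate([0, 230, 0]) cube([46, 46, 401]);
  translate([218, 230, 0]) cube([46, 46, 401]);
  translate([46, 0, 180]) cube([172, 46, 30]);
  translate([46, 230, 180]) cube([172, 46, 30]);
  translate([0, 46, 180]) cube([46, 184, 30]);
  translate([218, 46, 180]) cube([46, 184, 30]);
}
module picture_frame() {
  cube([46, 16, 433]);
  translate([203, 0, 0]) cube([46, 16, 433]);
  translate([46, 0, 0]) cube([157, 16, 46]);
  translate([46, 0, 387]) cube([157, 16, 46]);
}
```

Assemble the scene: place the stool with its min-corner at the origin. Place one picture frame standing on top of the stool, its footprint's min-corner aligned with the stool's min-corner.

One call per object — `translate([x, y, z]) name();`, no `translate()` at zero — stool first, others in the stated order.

stool();
translate([0, 0, 427]) picture_frame();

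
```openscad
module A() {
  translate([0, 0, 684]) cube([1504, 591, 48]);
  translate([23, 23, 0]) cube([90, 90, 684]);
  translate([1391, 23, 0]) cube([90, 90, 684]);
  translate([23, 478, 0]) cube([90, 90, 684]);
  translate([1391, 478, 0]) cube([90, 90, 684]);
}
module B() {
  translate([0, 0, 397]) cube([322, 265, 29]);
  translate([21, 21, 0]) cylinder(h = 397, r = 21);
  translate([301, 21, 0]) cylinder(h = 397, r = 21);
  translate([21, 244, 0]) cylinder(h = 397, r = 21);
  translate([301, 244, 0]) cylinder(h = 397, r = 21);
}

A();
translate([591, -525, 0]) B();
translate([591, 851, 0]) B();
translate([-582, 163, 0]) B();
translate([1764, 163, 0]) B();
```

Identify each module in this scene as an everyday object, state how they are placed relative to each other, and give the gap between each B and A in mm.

A is a table. B is a stool. Four stools sit around the table at the −y, +y, −x, +x sides. The gap between each stool and the table is 260 mm.

Each stool's nearest face is 260 mm from the table's bounding box.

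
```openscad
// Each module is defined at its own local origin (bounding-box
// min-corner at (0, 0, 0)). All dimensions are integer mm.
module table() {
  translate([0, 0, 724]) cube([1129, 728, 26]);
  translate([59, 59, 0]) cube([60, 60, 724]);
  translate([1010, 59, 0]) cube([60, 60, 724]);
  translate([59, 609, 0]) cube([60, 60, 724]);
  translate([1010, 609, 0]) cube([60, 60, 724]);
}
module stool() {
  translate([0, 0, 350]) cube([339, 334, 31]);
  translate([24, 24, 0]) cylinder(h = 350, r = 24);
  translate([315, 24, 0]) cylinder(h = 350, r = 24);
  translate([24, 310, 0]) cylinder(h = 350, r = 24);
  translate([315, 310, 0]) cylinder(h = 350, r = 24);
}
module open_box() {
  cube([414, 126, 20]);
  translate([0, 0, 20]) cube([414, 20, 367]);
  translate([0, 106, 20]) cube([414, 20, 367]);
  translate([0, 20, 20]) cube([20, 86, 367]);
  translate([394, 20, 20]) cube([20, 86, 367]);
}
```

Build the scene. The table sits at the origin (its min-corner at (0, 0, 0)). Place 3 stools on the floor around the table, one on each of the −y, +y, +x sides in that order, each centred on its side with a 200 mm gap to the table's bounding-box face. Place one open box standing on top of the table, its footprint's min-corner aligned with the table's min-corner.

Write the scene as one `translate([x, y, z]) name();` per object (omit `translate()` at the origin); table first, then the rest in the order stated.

table();
translate([395, -534, 0]) stool();
translate([395, 928, 0]) stool();
translate([1329, 197, 0]) stool();
translate([0, 0, 750]) open_box();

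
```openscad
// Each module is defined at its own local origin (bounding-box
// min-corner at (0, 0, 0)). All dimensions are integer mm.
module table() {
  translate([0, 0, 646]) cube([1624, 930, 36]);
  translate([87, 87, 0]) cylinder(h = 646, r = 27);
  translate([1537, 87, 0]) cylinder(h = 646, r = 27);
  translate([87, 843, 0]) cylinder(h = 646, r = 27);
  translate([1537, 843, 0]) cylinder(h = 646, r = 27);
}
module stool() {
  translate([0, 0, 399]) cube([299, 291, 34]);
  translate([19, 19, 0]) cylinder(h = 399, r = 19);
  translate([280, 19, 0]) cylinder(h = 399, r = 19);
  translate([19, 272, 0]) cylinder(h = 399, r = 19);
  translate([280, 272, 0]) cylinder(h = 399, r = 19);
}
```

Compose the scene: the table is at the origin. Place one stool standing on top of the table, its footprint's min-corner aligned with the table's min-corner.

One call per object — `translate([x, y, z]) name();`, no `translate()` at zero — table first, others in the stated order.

table();
translate([0, 0, 682]) stool();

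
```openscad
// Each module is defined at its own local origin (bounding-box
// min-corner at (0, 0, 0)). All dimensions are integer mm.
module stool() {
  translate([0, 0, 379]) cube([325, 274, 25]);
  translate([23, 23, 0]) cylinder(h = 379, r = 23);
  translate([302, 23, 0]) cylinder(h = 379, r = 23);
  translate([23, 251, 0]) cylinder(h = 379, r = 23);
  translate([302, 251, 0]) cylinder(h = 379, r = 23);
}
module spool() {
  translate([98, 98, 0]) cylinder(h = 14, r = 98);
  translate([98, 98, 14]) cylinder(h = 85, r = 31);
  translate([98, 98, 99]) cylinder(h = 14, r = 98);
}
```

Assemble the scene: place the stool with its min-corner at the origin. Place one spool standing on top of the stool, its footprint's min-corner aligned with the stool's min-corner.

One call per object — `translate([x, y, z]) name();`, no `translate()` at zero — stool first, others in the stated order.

stool();
translate([0, 0, 404]) spool();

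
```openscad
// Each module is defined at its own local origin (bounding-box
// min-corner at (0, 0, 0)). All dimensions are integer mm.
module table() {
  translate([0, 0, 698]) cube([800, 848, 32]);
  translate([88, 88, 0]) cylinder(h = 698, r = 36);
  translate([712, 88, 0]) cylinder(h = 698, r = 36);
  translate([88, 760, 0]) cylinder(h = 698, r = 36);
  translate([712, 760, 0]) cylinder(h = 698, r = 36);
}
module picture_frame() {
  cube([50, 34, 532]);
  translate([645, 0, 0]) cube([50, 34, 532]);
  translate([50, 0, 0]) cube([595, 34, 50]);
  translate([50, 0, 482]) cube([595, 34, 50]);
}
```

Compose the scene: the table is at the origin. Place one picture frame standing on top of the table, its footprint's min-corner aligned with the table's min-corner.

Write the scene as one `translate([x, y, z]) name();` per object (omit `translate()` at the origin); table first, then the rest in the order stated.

table();
translate([0, 0, 730]) picture_frame();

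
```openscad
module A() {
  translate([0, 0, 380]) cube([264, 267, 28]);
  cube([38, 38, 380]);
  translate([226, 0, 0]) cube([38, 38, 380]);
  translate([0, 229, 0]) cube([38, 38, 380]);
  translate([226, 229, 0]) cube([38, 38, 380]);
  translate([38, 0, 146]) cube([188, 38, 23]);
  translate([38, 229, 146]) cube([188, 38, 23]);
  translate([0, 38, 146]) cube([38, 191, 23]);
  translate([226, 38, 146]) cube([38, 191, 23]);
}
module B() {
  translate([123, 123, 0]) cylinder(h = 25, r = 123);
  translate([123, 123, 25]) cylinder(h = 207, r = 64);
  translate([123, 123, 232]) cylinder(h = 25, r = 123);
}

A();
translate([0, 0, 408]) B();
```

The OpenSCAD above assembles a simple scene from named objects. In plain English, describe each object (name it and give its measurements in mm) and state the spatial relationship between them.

A is a four-legged stool. The seat is a 264×267×28 mm slab whose top surface is at z = 408 mm; four square legs, each 38×38 mm in cross-section, run from the floor (z = 0) to the underside of the seat, each flush with a corner of the seat. Four stretchers, 38 mm wide and 23 mm tall, connect adjacent legs with their undersides at z = 146 mm, each running between the inner faces of the legs it joins and aligned with the legs' outer faces on the other axis.

B is a spool: two coaxial disc flanges of radius 123 mm and thickness 25 mm, joined by a core cylinder of radius 64 mm and height 207 mm. The lower flange rests on z = 0 and the three cylinders share a vertical axis.

The spool is on top of the stool.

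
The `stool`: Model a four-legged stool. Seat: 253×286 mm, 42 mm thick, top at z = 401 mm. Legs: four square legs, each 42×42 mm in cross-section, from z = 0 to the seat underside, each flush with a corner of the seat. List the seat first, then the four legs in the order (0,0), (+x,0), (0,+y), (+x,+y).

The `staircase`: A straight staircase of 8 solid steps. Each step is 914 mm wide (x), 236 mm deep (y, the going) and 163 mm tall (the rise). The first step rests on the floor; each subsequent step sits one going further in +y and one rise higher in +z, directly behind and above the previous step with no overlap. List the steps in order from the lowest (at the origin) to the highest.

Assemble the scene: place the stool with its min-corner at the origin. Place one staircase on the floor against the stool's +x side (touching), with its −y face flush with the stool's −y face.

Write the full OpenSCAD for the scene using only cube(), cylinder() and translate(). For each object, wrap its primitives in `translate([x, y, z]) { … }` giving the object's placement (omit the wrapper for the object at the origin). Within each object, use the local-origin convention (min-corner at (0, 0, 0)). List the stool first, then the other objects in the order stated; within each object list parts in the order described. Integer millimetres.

translate([0, 0, 359]) cube([253, 286, 42]);
cube([42, 42, 359]);
translate([211, 0, 0]) cube([42, 42, 359]);
translate([0, 244, 0]) cube([42, 42, 359]);
translate([211, 244, 0]) cube([42, 42, 359]);
translate([253, 0, 0]) {
  cube([914, 236, 163]);
  translate([0, 236, 163]) cube([914, 236, 163]);
  translate([0, 472, 326]) cube([914, 236, 163]);
  translate([0, 708, 489]) cube([914, 236, 163]);
  translate([0, 944, 652]) cube([914, 236, 163]);
  translate([0, 1180, 815]) cube([914, 236, 163]);
  translate([0, 1416, 978]) cube([914, 236, 163]);
  translate([0, 1652, 1141]) cube([914, 236, 163]);
}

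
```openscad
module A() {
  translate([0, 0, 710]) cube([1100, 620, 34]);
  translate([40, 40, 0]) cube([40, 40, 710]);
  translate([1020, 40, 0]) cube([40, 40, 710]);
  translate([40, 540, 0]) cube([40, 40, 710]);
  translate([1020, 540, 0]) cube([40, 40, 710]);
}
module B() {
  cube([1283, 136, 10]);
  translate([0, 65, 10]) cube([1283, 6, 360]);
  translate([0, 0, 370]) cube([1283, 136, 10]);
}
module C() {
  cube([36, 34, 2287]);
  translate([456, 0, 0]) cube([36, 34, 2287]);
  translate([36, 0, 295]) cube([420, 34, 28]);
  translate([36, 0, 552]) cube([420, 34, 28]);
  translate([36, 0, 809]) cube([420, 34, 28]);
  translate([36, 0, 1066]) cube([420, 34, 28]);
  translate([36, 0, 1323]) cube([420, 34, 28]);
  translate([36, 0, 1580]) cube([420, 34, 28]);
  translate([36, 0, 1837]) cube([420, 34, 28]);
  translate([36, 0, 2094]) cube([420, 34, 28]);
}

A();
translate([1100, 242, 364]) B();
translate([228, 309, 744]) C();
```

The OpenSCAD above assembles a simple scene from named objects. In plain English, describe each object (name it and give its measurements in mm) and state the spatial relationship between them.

A is a rectangular dining table. The top is 1100×620×34 mm with its upper surface at z = 744 mm. It stands on four 40×40 mm square legs, each inset 40 mm from the nearest pair of top edges, running from the floor to the underside of the top.

B is an I-beam lying along x, 1283 mm long. Overall section height 380 mm. Two flanges 136 mm wide (y) and 10 mm thick, one on the floor and one at the top; a web 6 mm thick runs between them, centred on the flange width.

C is a straight ladder. Two 36×34 mm vertical rails, 2287 mm tall, stand 492 mm apart (outside-to-outside) with their front faces coplanar on the −y side. 8 rungs, each 34 mm deep and 28 mm tall, span between the inner faces of the rails, front faces flush with the rails. The lowest rung's underside is at z = 295 mm and rungs are spaced 257 mm apart (underside to underside).

The I-beam is beside the table with their tops flush at z = 744. The ladder is on top of the table.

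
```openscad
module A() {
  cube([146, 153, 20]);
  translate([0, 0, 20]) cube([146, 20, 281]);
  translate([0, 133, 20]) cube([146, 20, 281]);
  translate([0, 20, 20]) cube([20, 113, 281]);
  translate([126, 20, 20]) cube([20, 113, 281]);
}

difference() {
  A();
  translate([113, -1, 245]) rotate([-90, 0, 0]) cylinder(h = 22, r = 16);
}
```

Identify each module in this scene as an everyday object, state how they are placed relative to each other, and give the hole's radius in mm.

The subtracted cylinder has r = 16 mm.

A is an open box. The open box has a circular hole through its front wall. The hole's radius is 16 mm.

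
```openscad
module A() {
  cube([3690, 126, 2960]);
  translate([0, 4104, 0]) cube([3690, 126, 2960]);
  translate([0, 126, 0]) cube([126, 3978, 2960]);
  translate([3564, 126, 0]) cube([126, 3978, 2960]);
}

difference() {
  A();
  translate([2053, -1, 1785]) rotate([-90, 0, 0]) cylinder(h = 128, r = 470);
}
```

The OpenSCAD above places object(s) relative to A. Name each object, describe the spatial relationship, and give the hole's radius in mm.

The subtracted cylinder has r = 470 mm.

A is a house frame. The house frame has a circular hole through its front wall. The hole's radius is 470 mm.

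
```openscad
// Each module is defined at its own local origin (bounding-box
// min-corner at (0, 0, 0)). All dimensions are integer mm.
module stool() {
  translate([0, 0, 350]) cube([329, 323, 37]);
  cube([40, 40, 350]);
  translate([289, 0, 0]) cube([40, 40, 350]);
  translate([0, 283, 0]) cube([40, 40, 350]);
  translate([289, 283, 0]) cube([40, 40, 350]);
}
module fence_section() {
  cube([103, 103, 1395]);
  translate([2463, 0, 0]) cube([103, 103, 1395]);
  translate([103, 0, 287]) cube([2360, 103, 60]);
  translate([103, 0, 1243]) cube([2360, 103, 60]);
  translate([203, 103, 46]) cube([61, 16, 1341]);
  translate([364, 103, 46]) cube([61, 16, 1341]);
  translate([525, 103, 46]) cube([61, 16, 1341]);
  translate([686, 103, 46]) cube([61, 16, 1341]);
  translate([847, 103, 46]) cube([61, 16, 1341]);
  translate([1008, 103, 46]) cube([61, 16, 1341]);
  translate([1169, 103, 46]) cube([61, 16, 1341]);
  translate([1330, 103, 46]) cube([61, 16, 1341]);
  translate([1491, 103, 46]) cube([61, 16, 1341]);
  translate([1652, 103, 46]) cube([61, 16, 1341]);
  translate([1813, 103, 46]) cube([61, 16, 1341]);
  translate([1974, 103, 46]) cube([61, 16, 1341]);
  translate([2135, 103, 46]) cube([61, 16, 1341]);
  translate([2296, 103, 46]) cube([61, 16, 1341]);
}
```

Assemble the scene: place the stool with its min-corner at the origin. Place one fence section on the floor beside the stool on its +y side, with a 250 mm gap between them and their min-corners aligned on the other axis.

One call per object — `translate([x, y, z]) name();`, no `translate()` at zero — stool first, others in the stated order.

stool();
translate([0, 573, 0]) fence_section();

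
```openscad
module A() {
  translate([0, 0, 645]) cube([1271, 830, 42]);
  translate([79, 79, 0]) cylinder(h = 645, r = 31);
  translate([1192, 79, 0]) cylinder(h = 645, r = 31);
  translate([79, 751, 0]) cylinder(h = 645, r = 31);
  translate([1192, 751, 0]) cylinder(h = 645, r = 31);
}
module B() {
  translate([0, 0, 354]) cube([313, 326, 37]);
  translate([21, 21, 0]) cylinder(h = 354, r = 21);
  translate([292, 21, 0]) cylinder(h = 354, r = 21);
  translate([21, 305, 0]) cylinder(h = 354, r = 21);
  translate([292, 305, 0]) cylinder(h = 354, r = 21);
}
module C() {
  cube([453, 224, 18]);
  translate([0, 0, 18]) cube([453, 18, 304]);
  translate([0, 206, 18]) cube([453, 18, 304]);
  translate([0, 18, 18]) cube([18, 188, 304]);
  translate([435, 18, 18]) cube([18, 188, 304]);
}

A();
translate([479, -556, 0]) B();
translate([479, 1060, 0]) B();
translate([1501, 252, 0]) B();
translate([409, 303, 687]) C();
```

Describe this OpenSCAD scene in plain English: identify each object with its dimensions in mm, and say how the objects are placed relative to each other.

A is a rectangular dining table. The top is 1271×830×42 mm with its upper surface at z = 687 mm. It stands on four round legs of 62 mm diameter, each leg's bounding box inset 48 mm from the nearest pair of top edges, running from the floor to the underside of the top.

B is a four-legged stool. The seat is 313×326 mm, 37 mm thick, top at z = 391 mm. It stands on four round legs, each 42 mm in diameter, from z = 0 to the seat underside, each leg's axis is inset half a diameter from the nearest pair of seat edges (so the leg's bounding box is flush with the corner).

C is an open storage box with external size 453×224×322 mm and wall thickness 18 mm (the base is also 18 mm thick). The base covers the whole footprint; the four walls stand on the base, with the y-facing walls full-width and the x-facing walls fitting between their inner faces.

Three stools sit around the table at the −y, +y, +x sides. The open box is on top of the table, centred.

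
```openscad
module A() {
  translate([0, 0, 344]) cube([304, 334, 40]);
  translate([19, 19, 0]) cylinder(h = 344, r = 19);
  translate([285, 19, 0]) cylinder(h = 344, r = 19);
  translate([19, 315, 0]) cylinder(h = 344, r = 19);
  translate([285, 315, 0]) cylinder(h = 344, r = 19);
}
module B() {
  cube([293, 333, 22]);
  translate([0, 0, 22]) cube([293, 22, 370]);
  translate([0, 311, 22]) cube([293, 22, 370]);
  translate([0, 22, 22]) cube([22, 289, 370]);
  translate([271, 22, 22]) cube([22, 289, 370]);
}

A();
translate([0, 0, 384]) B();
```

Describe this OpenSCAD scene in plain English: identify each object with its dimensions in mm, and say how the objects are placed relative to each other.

A is a simple wooden stool: a rectangular seat 304 mm (x) by 334 mm (y), 40 mm thick, top face at z = 384 mm, on four round legs, each 38 mm in diameter. The legs rest on z = 0, each leg's axis is inset half a diameter from the nearest pair of seat edges (so the leg's bounding box is flush with the corner).

B is an open storage box with external size 293×333×392 mm and wall thickness 22 mm (the base is also 22 mm thick). The base covers the whole footprint; the four walls stand on the base, with the y-facing walls full-width and the x-facing walls fitting between their inner faces.

The open box is on top of the stool.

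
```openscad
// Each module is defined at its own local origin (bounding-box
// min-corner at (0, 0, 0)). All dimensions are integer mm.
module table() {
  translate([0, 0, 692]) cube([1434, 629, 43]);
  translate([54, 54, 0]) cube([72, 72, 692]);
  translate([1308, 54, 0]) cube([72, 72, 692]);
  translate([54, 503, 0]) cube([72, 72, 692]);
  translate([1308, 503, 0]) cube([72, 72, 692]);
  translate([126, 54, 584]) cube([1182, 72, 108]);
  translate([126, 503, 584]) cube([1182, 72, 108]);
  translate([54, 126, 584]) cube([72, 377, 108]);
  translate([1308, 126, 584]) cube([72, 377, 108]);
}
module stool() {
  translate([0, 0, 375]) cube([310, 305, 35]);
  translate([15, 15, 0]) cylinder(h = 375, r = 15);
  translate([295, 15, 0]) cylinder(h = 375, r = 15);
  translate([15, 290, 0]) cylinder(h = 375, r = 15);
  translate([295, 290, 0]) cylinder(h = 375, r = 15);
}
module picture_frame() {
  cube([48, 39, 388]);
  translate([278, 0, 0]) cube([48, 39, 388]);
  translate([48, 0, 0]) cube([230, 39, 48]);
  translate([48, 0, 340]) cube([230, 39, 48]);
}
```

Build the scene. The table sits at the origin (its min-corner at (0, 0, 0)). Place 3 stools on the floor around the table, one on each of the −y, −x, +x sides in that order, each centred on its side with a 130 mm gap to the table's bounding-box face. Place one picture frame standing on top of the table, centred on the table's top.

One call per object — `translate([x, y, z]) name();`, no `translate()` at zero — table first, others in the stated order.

table();
translate([562, -435, 0]) stool();
translate([-440, 162, 0]) stool();
translate([1564, 162, 0]) stool();
translate([554, 295, 735]) picture_frame();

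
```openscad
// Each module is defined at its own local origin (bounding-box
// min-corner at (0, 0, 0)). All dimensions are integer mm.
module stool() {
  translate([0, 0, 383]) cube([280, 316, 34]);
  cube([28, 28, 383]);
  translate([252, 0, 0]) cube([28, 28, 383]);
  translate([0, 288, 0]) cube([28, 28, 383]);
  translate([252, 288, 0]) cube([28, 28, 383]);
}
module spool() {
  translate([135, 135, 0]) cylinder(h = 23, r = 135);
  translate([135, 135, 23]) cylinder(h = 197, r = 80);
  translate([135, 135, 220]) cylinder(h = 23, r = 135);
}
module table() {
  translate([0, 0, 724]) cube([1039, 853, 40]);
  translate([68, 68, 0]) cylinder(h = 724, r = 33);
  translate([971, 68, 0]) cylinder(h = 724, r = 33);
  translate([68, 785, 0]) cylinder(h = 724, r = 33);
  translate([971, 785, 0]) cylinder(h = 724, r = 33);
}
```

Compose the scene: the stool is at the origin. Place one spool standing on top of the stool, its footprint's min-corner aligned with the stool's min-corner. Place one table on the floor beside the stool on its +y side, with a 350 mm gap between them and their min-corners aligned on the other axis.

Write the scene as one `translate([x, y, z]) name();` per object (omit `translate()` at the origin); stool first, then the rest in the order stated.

stool();
translate([0, 0, 417]) spool();
translate([0, 666, 0]) table();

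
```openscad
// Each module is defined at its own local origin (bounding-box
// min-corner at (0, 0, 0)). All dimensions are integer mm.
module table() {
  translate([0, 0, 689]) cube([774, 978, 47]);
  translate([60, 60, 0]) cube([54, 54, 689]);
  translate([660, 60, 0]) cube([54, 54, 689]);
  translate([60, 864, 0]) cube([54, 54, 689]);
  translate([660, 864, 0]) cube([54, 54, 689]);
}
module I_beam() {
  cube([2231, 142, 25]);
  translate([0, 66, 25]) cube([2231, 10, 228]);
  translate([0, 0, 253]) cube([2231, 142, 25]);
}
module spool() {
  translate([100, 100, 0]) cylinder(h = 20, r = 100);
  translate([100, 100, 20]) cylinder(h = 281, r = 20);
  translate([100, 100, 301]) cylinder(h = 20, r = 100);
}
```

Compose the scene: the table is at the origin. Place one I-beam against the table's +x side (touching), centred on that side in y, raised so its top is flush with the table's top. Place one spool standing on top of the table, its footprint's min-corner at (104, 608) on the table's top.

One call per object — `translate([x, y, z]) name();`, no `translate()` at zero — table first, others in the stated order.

table();
translate([774, 418, 458]) I_beam();
translate([104, 608, 736]) spool();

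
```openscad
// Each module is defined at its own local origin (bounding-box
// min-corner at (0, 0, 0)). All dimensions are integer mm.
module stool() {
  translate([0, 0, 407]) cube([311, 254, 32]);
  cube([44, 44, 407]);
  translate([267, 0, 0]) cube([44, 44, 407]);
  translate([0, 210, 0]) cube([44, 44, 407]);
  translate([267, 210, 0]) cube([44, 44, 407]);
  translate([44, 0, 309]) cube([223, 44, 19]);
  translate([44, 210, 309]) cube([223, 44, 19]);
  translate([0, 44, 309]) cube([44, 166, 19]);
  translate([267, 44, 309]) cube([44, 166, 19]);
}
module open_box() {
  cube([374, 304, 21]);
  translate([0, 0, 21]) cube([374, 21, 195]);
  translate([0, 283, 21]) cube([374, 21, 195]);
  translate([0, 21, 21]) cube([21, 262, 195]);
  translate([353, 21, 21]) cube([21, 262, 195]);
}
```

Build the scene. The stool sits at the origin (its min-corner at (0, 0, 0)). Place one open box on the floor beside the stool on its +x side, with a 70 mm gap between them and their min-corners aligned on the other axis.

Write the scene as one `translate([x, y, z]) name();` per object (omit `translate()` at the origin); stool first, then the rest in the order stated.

stool();
translate([381, 0, 0]) open_box();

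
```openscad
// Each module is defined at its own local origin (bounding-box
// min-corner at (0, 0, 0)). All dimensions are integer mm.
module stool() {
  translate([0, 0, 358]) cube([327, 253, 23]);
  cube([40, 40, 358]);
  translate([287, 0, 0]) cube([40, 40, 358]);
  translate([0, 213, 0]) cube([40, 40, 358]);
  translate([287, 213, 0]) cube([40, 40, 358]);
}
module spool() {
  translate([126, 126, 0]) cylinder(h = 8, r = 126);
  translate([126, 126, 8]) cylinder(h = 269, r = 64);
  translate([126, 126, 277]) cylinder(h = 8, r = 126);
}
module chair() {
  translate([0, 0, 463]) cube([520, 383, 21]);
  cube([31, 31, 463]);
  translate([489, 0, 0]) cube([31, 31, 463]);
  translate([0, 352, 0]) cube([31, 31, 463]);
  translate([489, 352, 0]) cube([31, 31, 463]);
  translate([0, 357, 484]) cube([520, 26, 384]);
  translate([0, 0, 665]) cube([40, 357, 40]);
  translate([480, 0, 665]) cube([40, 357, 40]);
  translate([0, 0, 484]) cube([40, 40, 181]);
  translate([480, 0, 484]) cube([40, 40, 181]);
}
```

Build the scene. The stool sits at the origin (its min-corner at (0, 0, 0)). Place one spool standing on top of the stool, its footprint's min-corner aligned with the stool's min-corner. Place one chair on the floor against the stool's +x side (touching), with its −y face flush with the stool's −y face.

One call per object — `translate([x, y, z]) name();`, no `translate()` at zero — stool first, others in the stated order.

stool();
translate([0, 0, 381]) spool();
translate([327, 0, 0]) chair();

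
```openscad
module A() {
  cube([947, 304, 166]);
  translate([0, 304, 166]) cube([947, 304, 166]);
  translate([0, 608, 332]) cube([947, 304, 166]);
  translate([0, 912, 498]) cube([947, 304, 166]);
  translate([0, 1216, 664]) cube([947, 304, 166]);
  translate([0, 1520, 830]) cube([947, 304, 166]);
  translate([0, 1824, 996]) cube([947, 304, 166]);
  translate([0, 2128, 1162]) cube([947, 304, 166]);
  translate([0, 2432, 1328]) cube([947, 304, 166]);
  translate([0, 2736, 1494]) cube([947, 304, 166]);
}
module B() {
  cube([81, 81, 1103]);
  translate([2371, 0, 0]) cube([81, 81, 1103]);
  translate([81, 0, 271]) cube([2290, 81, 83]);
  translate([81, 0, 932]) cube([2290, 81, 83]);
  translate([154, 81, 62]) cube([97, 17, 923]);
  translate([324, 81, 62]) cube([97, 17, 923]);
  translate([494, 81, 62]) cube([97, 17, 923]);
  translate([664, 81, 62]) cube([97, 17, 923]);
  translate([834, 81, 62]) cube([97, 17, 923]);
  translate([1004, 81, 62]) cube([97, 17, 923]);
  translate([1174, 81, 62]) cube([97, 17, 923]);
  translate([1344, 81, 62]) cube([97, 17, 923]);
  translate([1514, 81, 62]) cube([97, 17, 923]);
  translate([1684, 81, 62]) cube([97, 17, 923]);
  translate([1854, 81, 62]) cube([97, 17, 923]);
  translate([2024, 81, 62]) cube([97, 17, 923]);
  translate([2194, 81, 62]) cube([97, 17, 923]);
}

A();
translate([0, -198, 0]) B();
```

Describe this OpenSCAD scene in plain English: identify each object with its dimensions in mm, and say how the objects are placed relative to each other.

A is a run of 10 identical solid stair steps. Each tread is 947×304 mm and each step block is 166 mm high. Step 1 rests on the floor; step k is offset from step 1 by (k−1)×304 mm in y and (k−1)×166 mm in z.

B is a fence section. Two 81×81 mm posts, 1103 mm tall, stand on the floor with a clear span of 2290 mm between their inner faces. Two horizontal rails of 81×83 mm section span the gap between the posts with their undersides at z = 271 mm and z = 932 mm, flush with the posts' −y face. 13 pickets, each 97 mm wide, 17 mm thick and 923 mm tall, are fixed to the +y face of the rails with their bottoms at z = 62 mm, evenly spaced across the span with equal gaps (rounded down to the nearest mm) at the −x end and between each pair — any rounding remainder accumulates at the +x end.

The fence section is on the floor beside the staircase on its −y side.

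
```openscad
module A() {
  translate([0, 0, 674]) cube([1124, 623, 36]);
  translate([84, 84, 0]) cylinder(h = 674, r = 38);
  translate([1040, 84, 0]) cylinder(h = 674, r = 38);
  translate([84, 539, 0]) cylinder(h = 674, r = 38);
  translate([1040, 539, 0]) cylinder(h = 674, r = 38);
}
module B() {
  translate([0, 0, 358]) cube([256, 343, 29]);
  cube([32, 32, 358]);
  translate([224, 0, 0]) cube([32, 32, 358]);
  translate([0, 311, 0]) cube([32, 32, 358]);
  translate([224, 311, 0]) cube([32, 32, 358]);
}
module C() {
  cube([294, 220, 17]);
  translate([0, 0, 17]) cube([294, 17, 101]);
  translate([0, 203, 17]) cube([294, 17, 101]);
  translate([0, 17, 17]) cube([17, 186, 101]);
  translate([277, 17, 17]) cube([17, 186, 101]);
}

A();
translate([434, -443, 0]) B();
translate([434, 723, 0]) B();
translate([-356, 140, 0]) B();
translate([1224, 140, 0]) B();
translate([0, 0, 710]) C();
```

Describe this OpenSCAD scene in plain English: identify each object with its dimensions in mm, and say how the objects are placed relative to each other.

A is a rectangular dining table. The top is 1124×623×36 mm with its upper surface at z = 710 mm. It stands on four round legs of 76 mm diameter, each leg's bounding box inset 46 mm from the nearest pair of top edges, running from the floor to the underside of the top.

B is a four-legged stool. The seat is 256×343 mm, 29 mm thick, top at z = 387 mm. It stands on four square legs, each 32×32 mm in cross-section, from z = 0 to the seat underside, each flush with a corner of the seat.

C is an open-topped rectangular box: outside dimensions 294×220×118 mm, with a uniform wall and base thickness of 17 mm. The base is a full 294×220 slab on the floor; four walls sit on top of the base. The front and back walls (the −y and +y sides) span the full width; the two side walls fit between them.

Four stools sit around the table at the −y, +y, −x, +x sides. The open box is on top of the table.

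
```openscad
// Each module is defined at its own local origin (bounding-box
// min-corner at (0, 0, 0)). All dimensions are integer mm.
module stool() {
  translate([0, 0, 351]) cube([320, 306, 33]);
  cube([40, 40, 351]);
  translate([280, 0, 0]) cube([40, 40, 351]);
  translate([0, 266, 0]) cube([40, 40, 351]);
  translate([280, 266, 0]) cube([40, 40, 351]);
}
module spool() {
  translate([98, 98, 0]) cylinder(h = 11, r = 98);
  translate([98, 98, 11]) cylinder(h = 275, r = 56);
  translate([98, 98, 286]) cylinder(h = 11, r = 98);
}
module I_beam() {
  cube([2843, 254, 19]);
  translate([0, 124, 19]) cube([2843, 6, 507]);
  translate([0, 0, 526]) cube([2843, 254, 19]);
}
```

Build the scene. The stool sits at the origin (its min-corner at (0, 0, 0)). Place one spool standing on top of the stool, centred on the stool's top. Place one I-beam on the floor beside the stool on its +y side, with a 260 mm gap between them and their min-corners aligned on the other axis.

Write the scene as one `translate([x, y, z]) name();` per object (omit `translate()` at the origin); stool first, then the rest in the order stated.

stool();
translate([62, 55, 384]) spool();
translate([0, 566, 0]) I_beam();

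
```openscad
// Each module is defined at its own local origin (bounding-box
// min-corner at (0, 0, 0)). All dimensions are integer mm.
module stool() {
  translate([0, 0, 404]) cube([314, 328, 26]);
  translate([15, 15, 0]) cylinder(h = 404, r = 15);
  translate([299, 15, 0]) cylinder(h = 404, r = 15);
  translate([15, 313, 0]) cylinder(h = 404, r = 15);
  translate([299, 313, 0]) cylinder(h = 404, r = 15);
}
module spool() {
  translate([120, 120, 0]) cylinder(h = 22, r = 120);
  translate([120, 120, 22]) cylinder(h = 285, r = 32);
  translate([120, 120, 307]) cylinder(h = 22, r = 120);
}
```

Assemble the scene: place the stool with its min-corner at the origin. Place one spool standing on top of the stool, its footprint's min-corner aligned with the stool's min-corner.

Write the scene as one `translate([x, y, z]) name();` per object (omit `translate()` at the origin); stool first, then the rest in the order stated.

stool();
translate([0, 0, 430]) spool();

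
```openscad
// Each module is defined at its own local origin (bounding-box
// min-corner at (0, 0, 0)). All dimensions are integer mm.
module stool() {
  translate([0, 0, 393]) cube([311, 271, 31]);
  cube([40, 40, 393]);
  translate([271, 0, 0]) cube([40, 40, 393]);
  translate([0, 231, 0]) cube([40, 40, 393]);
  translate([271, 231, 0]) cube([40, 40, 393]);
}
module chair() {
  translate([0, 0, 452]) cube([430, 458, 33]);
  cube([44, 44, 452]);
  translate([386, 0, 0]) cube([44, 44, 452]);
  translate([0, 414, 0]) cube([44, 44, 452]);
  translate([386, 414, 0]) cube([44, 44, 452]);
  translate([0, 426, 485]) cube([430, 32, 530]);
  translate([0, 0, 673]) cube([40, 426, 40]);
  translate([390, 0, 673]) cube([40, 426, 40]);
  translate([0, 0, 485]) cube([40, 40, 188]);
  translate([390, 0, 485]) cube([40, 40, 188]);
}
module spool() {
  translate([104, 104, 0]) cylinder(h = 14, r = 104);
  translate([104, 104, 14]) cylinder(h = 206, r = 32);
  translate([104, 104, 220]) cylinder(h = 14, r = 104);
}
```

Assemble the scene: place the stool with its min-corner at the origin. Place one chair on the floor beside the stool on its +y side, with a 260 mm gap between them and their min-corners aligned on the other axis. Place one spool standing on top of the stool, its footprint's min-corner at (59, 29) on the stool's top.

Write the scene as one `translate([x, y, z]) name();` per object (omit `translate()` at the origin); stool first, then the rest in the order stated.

stool();
translate([0, 531, 0]) chair();
translate([59, 29, 424]) spool();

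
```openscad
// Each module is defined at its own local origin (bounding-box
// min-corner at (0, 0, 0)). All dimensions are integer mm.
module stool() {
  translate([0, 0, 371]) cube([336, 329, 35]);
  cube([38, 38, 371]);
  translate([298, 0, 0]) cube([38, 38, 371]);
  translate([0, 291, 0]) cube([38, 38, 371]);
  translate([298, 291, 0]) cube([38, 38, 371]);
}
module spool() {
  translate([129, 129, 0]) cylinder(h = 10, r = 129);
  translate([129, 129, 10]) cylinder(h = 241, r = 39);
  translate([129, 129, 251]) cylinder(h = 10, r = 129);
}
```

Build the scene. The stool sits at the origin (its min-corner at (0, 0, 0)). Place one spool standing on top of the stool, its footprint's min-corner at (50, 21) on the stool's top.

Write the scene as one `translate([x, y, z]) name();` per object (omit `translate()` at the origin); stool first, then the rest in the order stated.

stool();
translate([50, 21, 406]) spool();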